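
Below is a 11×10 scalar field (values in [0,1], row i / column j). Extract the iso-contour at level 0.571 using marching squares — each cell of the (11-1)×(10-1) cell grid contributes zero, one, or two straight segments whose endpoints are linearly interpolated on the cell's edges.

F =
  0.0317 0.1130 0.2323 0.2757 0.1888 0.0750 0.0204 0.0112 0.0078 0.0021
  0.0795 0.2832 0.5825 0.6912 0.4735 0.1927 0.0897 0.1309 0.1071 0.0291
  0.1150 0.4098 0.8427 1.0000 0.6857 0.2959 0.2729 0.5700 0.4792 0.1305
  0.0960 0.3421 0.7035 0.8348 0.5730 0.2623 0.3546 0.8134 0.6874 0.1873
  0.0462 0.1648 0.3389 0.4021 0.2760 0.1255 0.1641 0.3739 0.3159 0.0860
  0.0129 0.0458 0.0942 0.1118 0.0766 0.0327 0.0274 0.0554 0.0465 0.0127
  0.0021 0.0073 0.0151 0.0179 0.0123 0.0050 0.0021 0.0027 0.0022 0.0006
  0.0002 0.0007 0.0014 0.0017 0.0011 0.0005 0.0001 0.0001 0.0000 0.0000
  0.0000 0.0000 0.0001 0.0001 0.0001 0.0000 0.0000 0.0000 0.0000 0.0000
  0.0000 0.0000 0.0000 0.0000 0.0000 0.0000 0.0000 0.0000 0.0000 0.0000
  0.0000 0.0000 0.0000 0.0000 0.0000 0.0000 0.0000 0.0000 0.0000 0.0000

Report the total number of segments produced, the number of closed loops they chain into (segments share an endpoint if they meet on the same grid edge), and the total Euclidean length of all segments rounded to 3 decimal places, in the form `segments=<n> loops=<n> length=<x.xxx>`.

cell (0,1): code 0100 → (0.967,2.000)–(1.000,1.962)
cell (0,2): code 1100 → (0.711,3.000)–(0.967,2.000)
cell (0,3): code 1000 → (1.000,3.552)–(0.711,3.000)
cell (1,1): code 0110 → (1.000,1.962)–(2.000,1.372)
cell (1,3): code 1101 → (1.459,4.000)–(1.000,3.552)
cell (1,4): code 1000 → (2.000,4.294)–(1.459,4.000)
cell (2,1): code 0110 → (2.000,1.372)–(3.000,1.633)
cell (2,4): code 1001 → (3.000,4.006)–(2.000,4.294)
cell (2,6): code 0100 → (2.004,7.000)–(3.000,6.472)
cell (2,7): code 1100 → (2.441,8.000)–(2.004,7.000)
cell (2,8): code 1000 → (3.000,8.233)–(2.441,8.000)
cell (3,1): code 0010 → (3.000,1.633)–(3.363,2.000)
cell (3,2): code 0011 → (3.363,2.000)–(3.610,3.000)
cell (3,3): code 0011 → (3.610,3.000)–(3.007,4.000)
cell (3,4): code 0001 → (3.007,4.000)–(3.000,4.006)
cell (3,6): code 0010 → (3.000,6.472)–(3.552,7.000)
cell (3,7): code 0011 → (3.552,7.000)–(3.313,8.000)
cell (3,8): code 0001 → (3.313,8.000)–(3.000,8.233)
total: 18 segments, chained into 2 closed loop(s), length Σ = 13.927429

segments=18 loops=2 length=13.927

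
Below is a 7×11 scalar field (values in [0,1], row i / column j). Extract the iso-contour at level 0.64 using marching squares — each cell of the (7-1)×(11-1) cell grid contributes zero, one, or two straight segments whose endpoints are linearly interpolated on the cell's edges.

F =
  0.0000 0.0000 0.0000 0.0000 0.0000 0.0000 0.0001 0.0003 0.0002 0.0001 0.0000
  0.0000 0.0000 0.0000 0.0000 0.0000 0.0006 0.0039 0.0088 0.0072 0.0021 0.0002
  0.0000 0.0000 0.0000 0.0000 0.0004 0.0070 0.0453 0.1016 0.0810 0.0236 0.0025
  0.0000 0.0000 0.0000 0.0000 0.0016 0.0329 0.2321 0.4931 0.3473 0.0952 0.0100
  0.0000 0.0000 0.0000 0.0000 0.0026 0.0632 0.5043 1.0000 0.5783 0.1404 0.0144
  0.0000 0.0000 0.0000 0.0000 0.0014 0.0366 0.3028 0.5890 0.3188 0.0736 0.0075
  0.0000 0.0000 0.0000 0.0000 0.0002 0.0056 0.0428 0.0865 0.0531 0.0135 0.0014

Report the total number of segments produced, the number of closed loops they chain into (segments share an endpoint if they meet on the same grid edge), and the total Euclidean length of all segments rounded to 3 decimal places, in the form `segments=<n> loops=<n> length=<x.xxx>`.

segments=4 loops=1 length=4.487

cell (3,6): code 0100 → (3.290,7.000)–(4.000,6.274)
cell (3,7): code 1000 → (4.000,7.854)–(3.290,7.000)
cell (4,6): code 0010 → (4.000,6.274)–(4.876,7.000)
cell (4,7): code 0001 → (4.876,7.000)–(4.000,7.854)
total: 4 segments, chained into 1 closed loop(s), length Σ = 4.487205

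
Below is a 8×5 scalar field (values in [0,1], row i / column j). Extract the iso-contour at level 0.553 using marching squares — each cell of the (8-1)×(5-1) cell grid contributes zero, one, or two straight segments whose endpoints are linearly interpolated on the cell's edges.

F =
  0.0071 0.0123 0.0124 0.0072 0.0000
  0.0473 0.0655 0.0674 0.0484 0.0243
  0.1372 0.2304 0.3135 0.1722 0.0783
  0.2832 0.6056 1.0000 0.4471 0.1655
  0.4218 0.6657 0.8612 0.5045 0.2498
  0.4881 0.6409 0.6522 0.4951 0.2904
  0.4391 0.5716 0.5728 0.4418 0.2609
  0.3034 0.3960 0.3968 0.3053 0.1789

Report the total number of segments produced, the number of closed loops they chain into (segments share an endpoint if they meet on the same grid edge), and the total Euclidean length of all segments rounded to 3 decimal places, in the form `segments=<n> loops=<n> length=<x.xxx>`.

segments=12 loops=1 length=10.019

cell (2,0): code 0100 → (2.860,1.000)–(3.000,0.837)
cell (2,1): code 1100 → (2.349,2.000)–(2.860,1.000)
cell (2,2): code 1000 → (3.000,2.808)–(2.349,2.000)
cell (3,0): code 0110 → (3.000,0.837)–(4.000,0.538)
cell (3,2): code 1001 → (4.000,2.864)–(3.000,2.808)
cell (4,0): code 0110 → (4.000,0.538)–(5.000,0.425)
cell (4,2): code 1001 → (5.000,2.631)–(4.000,2.864)
cell (5,0): code 0110 → (5.000,0.425)–(6.000,0.860)
cell (5,2): code 1001 → (6.000,2.151)–(5.000,2.631)
cell (6,0): code 0010 → (6.000,0.860)–(6.106,1.000)
cell (6,1): code 0011 → (6.106,1.000)–(6.112,2.000)
cell (6,2): code 0001 → (6.112,2.000)–(6.000,2.151)
total: 12 segments, chained into 1 closed loop(s), length Σ = 10.018615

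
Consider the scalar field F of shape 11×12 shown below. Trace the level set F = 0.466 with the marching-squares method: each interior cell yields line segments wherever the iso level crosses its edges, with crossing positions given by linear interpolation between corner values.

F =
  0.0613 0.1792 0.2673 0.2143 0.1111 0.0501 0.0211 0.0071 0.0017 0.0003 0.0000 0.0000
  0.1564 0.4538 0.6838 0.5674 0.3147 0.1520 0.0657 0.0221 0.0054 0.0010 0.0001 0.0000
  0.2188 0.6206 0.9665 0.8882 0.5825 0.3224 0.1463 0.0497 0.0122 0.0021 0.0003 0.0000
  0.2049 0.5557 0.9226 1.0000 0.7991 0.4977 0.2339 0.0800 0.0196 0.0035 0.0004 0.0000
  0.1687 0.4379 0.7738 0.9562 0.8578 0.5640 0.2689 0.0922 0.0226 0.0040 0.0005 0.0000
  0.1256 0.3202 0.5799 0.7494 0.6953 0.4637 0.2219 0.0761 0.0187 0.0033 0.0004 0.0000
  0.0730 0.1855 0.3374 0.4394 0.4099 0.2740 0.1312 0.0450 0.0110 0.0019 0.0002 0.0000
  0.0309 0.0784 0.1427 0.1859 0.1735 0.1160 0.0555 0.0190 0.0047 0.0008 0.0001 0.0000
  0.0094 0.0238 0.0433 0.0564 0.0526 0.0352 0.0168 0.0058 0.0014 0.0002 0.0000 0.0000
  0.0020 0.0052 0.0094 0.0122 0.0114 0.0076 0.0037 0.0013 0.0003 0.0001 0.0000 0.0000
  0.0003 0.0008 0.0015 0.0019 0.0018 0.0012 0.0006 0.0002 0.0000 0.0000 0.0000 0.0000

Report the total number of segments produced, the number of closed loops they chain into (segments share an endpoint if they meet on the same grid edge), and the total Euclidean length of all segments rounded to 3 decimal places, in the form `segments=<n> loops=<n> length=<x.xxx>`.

cell (0,1): code 0100 → (0.477,2.000)–(1.000,1.053)
cell (0,2): code 1100 → (0.713,3.000)–(0.477,2.000)
cell (0,3): code 1000 → (1.000,3.401)–(0.713,3.000)
cell (1,0): code 0100 → (1.073,1.000)–(2.000,0.615)
cell (1,1): code 1110 → (1.000,1.053)–(1.073,1.000)
cell (1,3): code 1101 → (1.565,4.000)–(1.000,3.401)
cell (1,4): code 1000 → (2.000,4.448)–(1.565,4.000)
cell (2,0): code 0110 → (2.000,0.615)–(3.000,0.744)
cell (2,4): code 1101 → (2.819,5.000)–(2.000,4.448)
cell (2,5): code 1000 → (3.000,5.120)–(2.819,5.000)
cell (3,0): code 0010 → (3.000,0.744)–(3.761,1.000)
cell (3,1): code 0111 → (3.761,1.000)–(4.000,1.084)
cell (3,5): code 1001 → (4.000,5.332)–(3.000,5.120)
cell (4,1): code 0110 → (4.000,1.084)–(5.000,1.561)
cell (4,4): code 1011 → (5.000,4.990)–(4.977,5.000)
cell (4,5): code 0001 → (4.977,5.000)–(4.000,5.332)
cell (5,1): code 0010 → (5.000,1.561)–(5.470,2.000)
cell (5,2): code 0011 → (5.470,2.000)–(5.914,3.000)
cell (5,3): code 0011 → (5.914,3.000)–(5.803,4.000)
cell (5,4): code 0001 → (5.803,4.000)–(5.000,4.990)
total: 20 segments, chained into 1 closed loop(s), length Σ = 15.618955

segments=20 loops=1 length=15.619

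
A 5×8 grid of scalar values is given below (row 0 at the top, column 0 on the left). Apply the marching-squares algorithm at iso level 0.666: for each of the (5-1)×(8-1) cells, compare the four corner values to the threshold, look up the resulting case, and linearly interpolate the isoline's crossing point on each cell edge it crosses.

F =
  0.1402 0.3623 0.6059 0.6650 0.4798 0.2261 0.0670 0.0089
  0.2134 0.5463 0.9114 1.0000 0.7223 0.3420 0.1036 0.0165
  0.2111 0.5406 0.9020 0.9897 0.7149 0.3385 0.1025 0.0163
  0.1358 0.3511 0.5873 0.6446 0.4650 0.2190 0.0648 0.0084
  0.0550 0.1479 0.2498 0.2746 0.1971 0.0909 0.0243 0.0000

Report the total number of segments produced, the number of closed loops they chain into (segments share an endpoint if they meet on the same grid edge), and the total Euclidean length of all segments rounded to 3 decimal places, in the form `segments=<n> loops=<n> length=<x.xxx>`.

cell (0,1): code 0100 → (0.197,2.000)–(1.000,1.328)
cell (0,2): code 1100 → (0.003,3.000)–(0.197,2.000)
cell (0,3): code 1100 → (0.768,4.000)–(0.003,3.000)
cell (0,4): code 1000 → (1.000,4.148)–(0.768,4.000)
cell (1,1): code 0110 → (1.000,1.328)–(2.000,1.347)
cell (1,4): code 1001 → (2.000,4.130)–(1.000,4.148)
cell (2,1): code 0010 → (2.000,1.347)–(2.750,2.000)
cell (2,2): code 0011 → (2.750,2.000)–(2.938,3.000)
cell (2,3): code 0011 → (2.938,3.000)–(2.196,4.000)
cell (2,4): code 0001 → (2.196,4.000)–(2.000,4.130)
total: 10 segments, chained into 1 closed loop(s), length Σ = 9.092848

segments=10 loops=1 length=9.093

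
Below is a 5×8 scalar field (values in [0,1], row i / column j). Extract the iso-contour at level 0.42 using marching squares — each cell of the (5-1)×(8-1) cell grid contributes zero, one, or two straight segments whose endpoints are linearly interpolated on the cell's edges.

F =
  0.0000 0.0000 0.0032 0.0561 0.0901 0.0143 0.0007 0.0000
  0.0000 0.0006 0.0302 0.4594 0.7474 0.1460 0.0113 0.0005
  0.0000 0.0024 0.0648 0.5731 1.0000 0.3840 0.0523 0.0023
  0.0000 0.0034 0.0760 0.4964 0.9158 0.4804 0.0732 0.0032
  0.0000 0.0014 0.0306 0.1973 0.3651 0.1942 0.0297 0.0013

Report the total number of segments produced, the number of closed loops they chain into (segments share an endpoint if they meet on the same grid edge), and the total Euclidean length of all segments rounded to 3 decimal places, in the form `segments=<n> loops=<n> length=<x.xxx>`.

cell (0,2): code 0100 → (0.902,3.000)–(1.000,2.908)
cell (0,3): code 1100 → (0.502,4.000)–(0.902,3.000)
cell (0,4): code 1000 → (1.000,4.544)–(0.502,4.000)
cell (1,2): code 0110 → (1.000,2.908)–(2.000,2.699)
cell (1,4): code 1001 → (2.000,4.942)–(1.000,4.544)
cell (2,2): code 0110 → (2.000,2.699)–(3.000,2.818)
cell (2,4): code 1101 → (2.373,5.000)–(2.000,4.942)
cell (2,5): code 1000 → (3.000,5.148)–(2.373,5.000)
cell (3,2): code 0010 → (3.000,2.818)–(3.255,3.000)
cell (3,3): code 0011 → (3.255,3.000)–(3.900,4.000)
cell (3,4): code 0011 → (3.900,4.000)–(3.211,5.000)
cell (3,5): code 0001 → (3.211,5.000)–(3.000,5.148)
total: 12 segments, chained into 1 closed loop(s), length Σ = 9.051639

segments=12 loops=1 length=9.052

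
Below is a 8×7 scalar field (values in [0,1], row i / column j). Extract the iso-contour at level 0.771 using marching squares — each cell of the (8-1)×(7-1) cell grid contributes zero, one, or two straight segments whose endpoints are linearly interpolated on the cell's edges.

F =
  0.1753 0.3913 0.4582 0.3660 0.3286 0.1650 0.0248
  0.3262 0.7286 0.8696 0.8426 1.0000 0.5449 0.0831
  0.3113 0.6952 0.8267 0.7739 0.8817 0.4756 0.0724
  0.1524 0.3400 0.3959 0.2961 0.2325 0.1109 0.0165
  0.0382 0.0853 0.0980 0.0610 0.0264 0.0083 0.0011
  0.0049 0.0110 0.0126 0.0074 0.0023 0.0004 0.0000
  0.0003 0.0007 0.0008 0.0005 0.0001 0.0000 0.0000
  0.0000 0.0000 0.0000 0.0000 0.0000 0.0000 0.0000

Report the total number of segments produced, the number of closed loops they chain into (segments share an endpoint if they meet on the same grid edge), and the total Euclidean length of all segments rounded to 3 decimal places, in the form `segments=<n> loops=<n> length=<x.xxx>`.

segments=10 loops=1 length=8.218

cell (0,1): code 0100 → (0.760,2.000)–(1.000,1.301)
cell (0,2): code 1100 → (0.850,3.000)–(0.760,2.000)
cell (0,3): code 1100 → (0.659,4.000)–(0.850,3.000)
cell (0,4): code 1000 → (1.000,4.503)–(0.659,4.000)
cell (1,1): code 0110 → (1.000,1.301)–(2.000,1.576)
cell (1,4): code 1001 → (2.000,4.273)–(1.000,4.503)
cell (2,1): code 0010 → (2.000,1.576)–(2.129,2.000)
cell (2,2): code 0011 → (2.129,2.000)–(2.006,3.000)
cell (2,3): code 0011 → (2.006,3.000)–(2.171,4.000)
cell (2,4): code 0001 → (2.171,4.000)–(2.000,4.273)
total: 10 segments, chained into 1 closed loop(s), length Σ = 8.218104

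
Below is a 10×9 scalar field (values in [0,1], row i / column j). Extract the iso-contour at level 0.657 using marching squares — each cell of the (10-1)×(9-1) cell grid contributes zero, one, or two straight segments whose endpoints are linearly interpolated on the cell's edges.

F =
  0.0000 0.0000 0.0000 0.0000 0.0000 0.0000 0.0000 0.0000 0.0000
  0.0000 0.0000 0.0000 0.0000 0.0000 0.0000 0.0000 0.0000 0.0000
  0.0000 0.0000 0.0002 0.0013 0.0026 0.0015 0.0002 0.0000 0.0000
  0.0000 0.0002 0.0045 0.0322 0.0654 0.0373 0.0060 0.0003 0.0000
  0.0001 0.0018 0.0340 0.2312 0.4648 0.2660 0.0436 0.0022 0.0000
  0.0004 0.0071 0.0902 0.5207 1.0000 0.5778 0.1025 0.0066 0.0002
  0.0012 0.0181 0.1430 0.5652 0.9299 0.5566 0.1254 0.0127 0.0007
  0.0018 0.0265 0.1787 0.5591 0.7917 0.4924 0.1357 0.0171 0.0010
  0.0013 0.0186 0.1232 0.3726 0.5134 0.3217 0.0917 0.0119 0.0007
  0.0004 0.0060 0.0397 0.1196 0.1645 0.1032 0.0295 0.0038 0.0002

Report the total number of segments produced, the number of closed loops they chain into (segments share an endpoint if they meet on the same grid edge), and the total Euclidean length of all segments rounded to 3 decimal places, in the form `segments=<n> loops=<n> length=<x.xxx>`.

cell (4,3): code 0100 → (4.359,4.000)–(5.000,3.284)
cell (4,4): code 1000 → (5.000,4.812)–(4.359,4.000)
cell (5,3): code 0110 → (5.000,3.284)–(6.000,3.252)
cell (5,4): code 1001 → (6.000,4.731)–(5.000,4.812)
cell (6,3): code 0110 → (6.000,3.252)–(7.000,3.421)
cell (6,4): code 1001 → (7.000,4.450)–(6.000,4.731)
cell (7,3): code 0010 → (7.000,3.421)–(7.484,4.000)
cell (7,4): code 0001 → (7.484,4.000)–(7.000,4.450)
total: 8 segments, chained into 1 closed loop(s), length Σ = 7.467850

segments=8 loops=1 length=7.468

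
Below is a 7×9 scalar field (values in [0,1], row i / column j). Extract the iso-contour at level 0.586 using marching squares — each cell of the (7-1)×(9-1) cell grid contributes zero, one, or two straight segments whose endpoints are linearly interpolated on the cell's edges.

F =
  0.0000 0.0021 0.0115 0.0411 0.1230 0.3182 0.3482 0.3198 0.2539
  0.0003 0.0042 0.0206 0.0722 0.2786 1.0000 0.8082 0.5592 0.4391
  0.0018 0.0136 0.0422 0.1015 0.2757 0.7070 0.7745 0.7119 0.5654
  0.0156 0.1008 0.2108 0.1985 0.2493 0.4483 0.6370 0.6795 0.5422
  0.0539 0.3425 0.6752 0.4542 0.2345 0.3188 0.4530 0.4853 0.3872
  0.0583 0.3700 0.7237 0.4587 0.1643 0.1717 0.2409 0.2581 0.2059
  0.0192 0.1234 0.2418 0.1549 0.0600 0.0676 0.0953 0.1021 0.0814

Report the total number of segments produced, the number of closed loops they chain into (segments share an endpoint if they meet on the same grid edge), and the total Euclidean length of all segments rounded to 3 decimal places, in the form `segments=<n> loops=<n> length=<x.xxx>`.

cell (0,4): code 0100 → (0.393,5.000)–(1.000,4.426)
cell (0,5): code 1100 → (0.517,6.000)–(0.393,5.000)
cell (0,6): code 1000 → (1.000,6.892)–(0.517,6.000)
cell (1,4): code 0110 → (1.000,4.426)–(2.000,4.719)
cell (1,6): code 1101 → (1.176,7.000)–(1.000,6.892)
cell (1,7): code 1000 → (2.000,7.859)–(1.176,7.000)
cell (2,4): code 0010 → (2.000,4.719)–(2.468,5.000)
cell (2,5): code 0111 → (2.468,5.000)–(3.000,5.730)
cell (2,7): code 1001 → (3.000,7.681)–(2.000,7.859)
cell (3,1): code 0100 → (3.808,2.000)–(4.000,1.732)
cell (3,2): code 1000 → (4.000,2.404)–(3.808,2.000)
cell (3,5): code 0010 → (3.000,5.730)–(3.277,6.000)
cell (3,6): code 0011 → (3.277,6.000)–(3.481,7.000)
cell (3,7): code 0001 → (3.481,7.000)–(3.000,7.681)
cell (4,1): code 0110 → (4.000,1.732)–(5.000,1.611)
cell (4,2): code 1001 → (5.000,2.520)–(4.000,2.404)
cell (5,1): code 0010 → (5.000,1.611)–(5.286,2.000)
cell (5,2): code 0001 → (5.286,2.000)–(5.000,2.520)
total: 18 segments, chained into 2 closed loop(s), length Σ = 13.869820

segments=18 loops=2 length=13.870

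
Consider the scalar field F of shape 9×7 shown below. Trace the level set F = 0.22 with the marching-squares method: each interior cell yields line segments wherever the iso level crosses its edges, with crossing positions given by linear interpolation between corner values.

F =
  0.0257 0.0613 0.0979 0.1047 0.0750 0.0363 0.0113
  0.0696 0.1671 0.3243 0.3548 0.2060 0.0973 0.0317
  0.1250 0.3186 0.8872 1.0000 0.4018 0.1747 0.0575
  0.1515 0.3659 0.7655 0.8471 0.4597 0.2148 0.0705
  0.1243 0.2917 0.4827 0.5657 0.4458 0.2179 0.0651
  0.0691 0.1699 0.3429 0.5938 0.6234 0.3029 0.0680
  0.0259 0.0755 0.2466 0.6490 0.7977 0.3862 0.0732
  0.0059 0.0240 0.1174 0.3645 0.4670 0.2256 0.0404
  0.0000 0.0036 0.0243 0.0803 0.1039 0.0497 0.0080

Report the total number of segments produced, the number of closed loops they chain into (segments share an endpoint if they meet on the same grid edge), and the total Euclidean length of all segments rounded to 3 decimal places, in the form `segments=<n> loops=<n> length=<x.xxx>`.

cell (0,1): code 0100 → (0.539,2.000)–(1.000,1.337)
cell (0,2): code 1100 → (0.461,3.000)–(0.539,2.000)
cell (0,3): code 1000 → (1.000,3.906)–(0.461,3.000)
cell (1,0): code 0100 → (1.349,1.000)–(2.000,0.491)
cell (1,1): code 1110 → (1.000,1.337)–(1.349,1.000)
cell (1,3): code 1101 → (1.072,4.000)–(1.000,3.906)
cell (1,4): code 1000 → (2.000,4.801)–(1.072,4.000)
cell (2,0): code 0110 → (2.000,0.491)–(3.000,0.319)
cell (2,4): code 1001 → (3.000,4.979)–(2.000,4.801)
cell (3,0): code 0110 → (3.000,0.319)–(4.000,0.572)
cell (3,4): code 1001 → (4.000,4.991)–(3.000,4.979)
cell (4,0): code 0010 → (4.000,0.572)–(4.589,1.000)
cell (4,1): code 0111 → (4.589,1.000)–(5.000,1.290)
cell (4,4): code 1101 → (4.025,5.000)–(4.000,4.991)
cell (4,5): code 1000 → (5.000,5.353)–(4.025,5.000)
cell (5,1): code 0110 → (5.000,1.290)–(6.000,1.845)
cell (5,5): code 1001 → (6.000,5.531)–(5.000,5.353)
cell (6,1): code 0010 → (6.000,1.845)–(6.206,2.000)
cell (6,2): code 0111 → (6.206,2.000)–(7.000,2.415)
cell (6,5): code 1001 → (7.000,5.030)–(6.000,5.531)
cell (7,2): code 0010 → (7.000,2.415)–(7.508,3.000)
cell (7,3): code 0011 → (7.508,3.000)–(7.680,4.000)
cell (7,4): code 0011 → (7.680,4.000)–(7.032,5.000)
cell (7,5): code 0001 → (7.032,5.000)–(7.000,5.030)
total: 24 segments, chained into 1 closed loop(s), length Σ = 19.333858

segments=24 loops=1 length=19.334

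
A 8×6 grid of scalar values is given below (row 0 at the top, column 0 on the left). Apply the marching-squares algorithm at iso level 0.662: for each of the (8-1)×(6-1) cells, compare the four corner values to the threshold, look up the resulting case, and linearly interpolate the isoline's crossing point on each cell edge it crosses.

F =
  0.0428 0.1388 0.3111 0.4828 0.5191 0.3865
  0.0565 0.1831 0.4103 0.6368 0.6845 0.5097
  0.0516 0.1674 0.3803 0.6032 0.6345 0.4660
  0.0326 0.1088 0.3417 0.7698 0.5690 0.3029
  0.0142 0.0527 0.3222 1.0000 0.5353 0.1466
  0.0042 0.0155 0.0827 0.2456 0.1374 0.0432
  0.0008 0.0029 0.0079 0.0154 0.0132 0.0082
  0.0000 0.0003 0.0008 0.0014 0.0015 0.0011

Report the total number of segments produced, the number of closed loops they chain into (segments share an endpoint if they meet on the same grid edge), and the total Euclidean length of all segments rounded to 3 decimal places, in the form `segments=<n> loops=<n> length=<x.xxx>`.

cell (0,3): code 0100 → (0.864,4.000)–(1.000,3.528)
cell (0,4): code 1000 → (1.000,4.129)–(0.864,4.000)
cell (1,3): code 0010 → (1.000,3.528)–(1.450,4.000)
cell (1,4): code 0001 → (1.450,4.000)–(1.000,4.129)
cell (2,2): code 0100 → (2.353,3.000)–(3.000,2.748)
cell (2,3): code 1000 → (3.000,3.537)–(2.353,3.000)
cell (3,2): code 0110 → (3.000,2.748)–(4.000,2.501)
cell (3,3): code 1001 → (4.000,3.727)–(3.000,3.537)
cell (4,2): code 0010 → (4.000,2.501)–(4.448,3.000)
cell (4,3): code 0001 → (4.448,3.000)–(4.000,3.727)
total: 10 segments, chained into 2 closed loop(s), length Σ = 6.905924

segments=10 loops=2 length=6.906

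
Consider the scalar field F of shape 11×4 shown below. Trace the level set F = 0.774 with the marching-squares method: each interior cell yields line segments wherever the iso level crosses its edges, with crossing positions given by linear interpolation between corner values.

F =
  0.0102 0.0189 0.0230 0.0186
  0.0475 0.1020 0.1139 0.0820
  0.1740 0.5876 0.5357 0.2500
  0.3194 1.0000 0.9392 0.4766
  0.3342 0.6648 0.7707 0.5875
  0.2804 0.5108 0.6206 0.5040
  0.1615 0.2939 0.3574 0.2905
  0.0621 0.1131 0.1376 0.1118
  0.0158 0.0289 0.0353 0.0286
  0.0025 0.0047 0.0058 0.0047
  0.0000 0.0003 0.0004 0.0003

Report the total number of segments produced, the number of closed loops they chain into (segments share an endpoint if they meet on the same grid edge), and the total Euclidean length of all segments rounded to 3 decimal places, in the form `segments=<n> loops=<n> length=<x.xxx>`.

segments=6 loops=1 length=5.034

cell (2,0): code 0100 → (2.452,1.000)–(3.000,0.668)
cell (2,1): code 1100 → (2.591,2.000)–(2.452,1.000)
cell (2,2): code 1000 → (3.000,2.357)–(2.591,2.000)
cell (3,0): code 0010 → (3.000,0.668)–(3.674,1.000)
cell (3,1): code 0011 → (3.674,1.000)–(3.980,2.000)
cell (3,2): code 0001 → (3.980,2.000)–(3.000,2.357)
total: 6 segments, chained into 1 closed loop(s), length Σ = 5.034418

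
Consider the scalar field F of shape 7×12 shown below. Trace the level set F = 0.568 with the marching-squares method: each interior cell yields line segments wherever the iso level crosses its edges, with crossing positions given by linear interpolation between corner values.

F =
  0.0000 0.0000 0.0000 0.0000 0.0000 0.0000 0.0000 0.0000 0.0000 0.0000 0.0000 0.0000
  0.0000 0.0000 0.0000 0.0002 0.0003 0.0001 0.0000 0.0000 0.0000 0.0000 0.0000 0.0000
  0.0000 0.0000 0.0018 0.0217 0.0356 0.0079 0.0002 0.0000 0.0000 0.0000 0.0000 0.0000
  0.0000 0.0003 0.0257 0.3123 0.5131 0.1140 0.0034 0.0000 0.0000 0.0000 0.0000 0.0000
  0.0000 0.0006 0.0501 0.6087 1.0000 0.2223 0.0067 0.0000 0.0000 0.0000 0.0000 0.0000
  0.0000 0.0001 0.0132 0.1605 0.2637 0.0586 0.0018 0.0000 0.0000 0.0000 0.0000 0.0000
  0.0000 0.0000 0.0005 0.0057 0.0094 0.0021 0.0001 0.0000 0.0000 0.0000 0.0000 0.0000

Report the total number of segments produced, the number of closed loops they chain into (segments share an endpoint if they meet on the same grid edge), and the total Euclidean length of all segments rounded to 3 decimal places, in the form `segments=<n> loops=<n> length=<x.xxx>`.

segments=6 loops=1 length=4.493

cell (3,2): code 0100 → (3.863,3.000)–(4.000,2.927)
cell (3,3): code 1100 → (3.113,4.000)–(3.863,3.000)
cell (3,4): code 1000 → (4.000,4.555)–(3.113,4.000)
cell (4,2): code 0010 → (4.000,2.927)–(4.091,3.000)
cell (4,3): code 0011 → (4.091,3.000)–(4.587,4.000)
cell (4,4): code 0001 → (4.587,4.000)–(4.000,4.555)
total: 6 segments, chained into 1 closed loop(s), length Σ = 4.492791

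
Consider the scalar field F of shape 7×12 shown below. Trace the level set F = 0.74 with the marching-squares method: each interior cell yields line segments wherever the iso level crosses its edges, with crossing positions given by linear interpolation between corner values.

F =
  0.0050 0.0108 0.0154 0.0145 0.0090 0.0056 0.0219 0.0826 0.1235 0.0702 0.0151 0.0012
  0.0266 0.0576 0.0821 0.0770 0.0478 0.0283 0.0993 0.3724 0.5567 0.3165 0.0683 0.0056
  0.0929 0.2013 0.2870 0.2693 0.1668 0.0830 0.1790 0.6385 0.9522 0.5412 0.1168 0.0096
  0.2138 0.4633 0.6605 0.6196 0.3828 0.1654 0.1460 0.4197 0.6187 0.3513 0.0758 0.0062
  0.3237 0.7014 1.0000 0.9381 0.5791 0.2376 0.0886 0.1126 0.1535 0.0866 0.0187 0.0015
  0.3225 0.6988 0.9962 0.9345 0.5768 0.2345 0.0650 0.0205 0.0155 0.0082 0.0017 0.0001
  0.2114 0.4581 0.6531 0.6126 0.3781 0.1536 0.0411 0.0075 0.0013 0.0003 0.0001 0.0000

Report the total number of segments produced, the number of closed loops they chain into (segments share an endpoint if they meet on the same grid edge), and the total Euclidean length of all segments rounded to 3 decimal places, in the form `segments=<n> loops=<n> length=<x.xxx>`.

segments=12 loops=2 length=11.321

cell (1,7): code 0100 → (1.463,8.000)–(2.000,7.324)
cell (1,8): code 1000 → (2.000,8.516)–(1.463,8.000)
cell (2,7): code 0010 → (2.000,7.324)–(2.636,8.000)
cell (2,8): code 0001 → (2.636,8.000)–(2.000,8.516)
cell (3,1): code 0100 → (3.234,2.000)–(4.000,1.129)
cell (3,2): code 1100 → (3.378,3.000)–(3.234,2.000)
cell (3,3): code 1000 → (4.000,3.552)–(3.378,3.000)
cell (4,1): code 0110 → (4.000,1.129)–(5.000,1.139)
cell (4,3): code 1001 → (5.000,3.544)–(4.000,3.552)
cell (5,1): code 0010 → (5.000,1.139)–(5.747,2.000)
cell (5,2): code 0011 → (5.747,2.000)–(5.604,3.000)
cell (5,3): code 0001 → (5.604,3.000)–(5.000,3.544)
total: 12 segments, chained into 2 closed loop(s), length Σ = 11.320536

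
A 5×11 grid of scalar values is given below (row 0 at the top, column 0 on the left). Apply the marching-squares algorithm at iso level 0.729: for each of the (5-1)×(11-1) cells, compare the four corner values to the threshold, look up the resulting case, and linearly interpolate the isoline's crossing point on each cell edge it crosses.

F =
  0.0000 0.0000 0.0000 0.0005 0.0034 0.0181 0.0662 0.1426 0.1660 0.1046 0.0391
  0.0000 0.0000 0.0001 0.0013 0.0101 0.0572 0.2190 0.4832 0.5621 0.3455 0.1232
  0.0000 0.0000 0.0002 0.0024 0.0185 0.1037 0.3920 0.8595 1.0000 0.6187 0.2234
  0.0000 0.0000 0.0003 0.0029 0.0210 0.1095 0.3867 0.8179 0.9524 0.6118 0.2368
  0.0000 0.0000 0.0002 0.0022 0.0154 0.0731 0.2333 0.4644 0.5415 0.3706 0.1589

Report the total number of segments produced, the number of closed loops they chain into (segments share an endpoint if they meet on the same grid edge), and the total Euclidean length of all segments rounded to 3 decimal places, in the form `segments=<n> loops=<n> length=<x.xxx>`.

cell (1,6): code 0100 → (1.653,7.000)–(2.000,6.721)
cell (1,7): code 1100 → (1.381,8.000)–(1.653,7.000)
cell (1,8): code 1000 → (2.000,8.711)–(1.381,8.000)
cell (2,6): code 0110 → (2.000,6.721)–(3.000,6.794)
cell (2,8): code 1001 → (3.000,8.656)–(2.000,8.711)
cell (3,6): code 0010 → (3.000,6.794)–(3.251,7.000)
cell (3,7): code 0011 → (3.251,7.000)–(3.544,8.000)
cell (3,8): code 0001 → (3.544,8.000)–(3.000,8.656)
total: 8 segments, chained into 1 closed loop(s), length Σ = 6.647046

segments=8 loops=1 length=6.647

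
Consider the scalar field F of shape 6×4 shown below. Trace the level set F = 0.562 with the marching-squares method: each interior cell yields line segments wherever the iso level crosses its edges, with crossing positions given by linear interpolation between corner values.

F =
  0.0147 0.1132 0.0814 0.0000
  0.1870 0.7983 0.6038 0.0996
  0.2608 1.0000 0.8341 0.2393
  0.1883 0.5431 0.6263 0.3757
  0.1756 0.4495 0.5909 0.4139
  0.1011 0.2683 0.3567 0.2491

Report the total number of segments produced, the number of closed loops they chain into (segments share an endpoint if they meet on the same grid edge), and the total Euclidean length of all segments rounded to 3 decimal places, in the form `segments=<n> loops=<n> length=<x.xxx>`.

segments=12 loops=1 length=8.732

cell (0,0): code 0100 → (0.655,1.000)–(1.000,0.613)
cell (0,1): code 1100 → (0.920,2.000)–(0.655,1.000)
cell (0,2): code 1000 → (1.000,2.083)–(0.920,2.000)
cell (1,0): code 0110 → (1.000,0.613)–(2.000,0.407)
cell (1,2): code 1001 → (2.000,2.457)–(1.000,2.083)
cell (2,0): code 0010 → (2.000,0.407)–(2.959,1.000)
cell (2,1): code 0111 → (2.959,1.000)–(3.000,1.227)
cell (2,2): code 1001 → (3.000,2.257)–(2.000,2.457)
cell (3,1): code 0110 → (3.000,1.227)–(4.000,1.796)
cell (3,2): code 1001 → (4.000,2.163)–(3.000,2.257)
cell (4,1): code 0010 → (4.000,1.796)–(4.123,2.000)
cell (4,2): code 0001 → (4.123,2.000)–(4.000,2.163)
total: 12 segments, chained into 1 closed loop(s), length Σ = 8.732494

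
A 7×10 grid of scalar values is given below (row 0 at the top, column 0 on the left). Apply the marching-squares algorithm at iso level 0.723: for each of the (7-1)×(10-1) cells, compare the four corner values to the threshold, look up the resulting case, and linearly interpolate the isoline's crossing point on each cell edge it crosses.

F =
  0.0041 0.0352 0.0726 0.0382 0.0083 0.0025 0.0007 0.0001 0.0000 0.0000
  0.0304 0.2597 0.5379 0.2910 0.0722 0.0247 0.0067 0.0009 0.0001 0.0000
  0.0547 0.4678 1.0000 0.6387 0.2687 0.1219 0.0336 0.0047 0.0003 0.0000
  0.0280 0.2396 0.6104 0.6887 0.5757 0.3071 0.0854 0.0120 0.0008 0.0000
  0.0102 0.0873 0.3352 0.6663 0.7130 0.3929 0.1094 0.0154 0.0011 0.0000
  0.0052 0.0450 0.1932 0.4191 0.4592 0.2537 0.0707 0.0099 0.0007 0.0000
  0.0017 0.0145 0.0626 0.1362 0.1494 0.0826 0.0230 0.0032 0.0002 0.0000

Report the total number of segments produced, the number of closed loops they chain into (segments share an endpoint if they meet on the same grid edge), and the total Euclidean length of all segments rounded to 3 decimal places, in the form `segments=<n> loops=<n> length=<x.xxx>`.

cell (1,1): code 0100 → (1.401,2.000)–(2.000,1.480)
cell (1,2): code 1000 → (2.000,2.767)–(1.401,2.000)
cell (2,1): code 0010 → (2.000,1.480)–(2.711,2.000)
cell (2,2): code 0001 → (2.711,2.000)–(2.000,2.767)
total: 4 segments, chained into 1 closed loop(s), length Σ = 3.693809

segments=4 loops=1 length=3.694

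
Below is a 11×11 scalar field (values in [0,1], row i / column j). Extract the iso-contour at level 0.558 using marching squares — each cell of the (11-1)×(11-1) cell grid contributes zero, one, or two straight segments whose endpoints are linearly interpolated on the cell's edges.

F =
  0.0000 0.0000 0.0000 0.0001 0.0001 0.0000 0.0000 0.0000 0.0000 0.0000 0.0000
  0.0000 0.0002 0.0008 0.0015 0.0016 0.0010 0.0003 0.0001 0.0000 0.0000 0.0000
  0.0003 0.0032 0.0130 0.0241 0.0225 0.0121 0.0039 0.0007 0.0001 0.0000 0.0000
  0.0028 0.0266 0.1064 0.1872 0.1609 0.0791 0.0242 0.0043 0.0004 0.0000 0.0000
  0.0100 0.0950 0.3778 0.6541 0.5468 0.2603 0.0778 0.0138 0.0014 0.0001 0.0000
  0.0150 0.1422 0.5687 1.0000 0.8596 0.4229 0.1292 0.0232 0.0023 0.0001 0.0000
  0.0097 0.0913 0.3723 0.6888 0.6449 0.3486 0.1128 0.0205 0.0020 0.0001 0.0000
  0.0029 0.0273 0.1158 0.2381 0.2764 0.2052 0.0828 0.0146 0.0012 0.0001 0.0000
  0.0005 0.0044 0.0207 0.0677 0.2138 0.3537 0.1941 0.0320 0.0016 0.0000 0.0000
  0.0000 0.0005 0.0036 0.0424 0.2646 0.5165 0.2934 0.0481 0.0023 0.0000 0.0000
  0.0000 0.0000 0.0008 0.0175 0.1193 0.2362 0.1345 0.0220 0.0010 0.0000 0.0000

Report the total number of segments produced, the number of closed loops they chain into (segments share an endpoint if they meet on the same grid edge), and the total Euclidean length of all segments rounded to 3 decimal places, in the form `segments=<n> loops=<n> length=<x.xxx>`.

cell (3,2): code 0100 → (3.794,3.000)–(4.000,2.652)
cell (3,3): code 1000 → (4.000,3.896)–(3.794,3.000)
cell (4,1): code 0100 → (4.944,2.000)–(5.000,1.975)
cell (4,2): code 1110 → (4.000,2.652)–(4.944,2.000)
cell (4,3): code 1101 → (4.036,4.000)–(4.000,3.896)
cell (4,4): code 1000 → (5.000,4.691)–(4.036,4.000)
cell (5,1): code 0010 → (5.000,1.975)–(5.054,2.000)
cell (5,2): code 0111 → (5.054,2.000)–(6.000,2.587)
cell (5,4): code 1001 → (6.000,4.293)–(5.000,4.691)
cell (6,2): code 0010 → (6.000,2.587)–(6.290,3.000)
cell (6,3): code 0011 → (6.290,3.000)–(6.236,4.000)
cell (6,4): code 0001 → (6.236,4.000)–(6.000,4.293)
total: 12 segments, chained into 1 closed loop(s), length Σ = 7.959843

segments=12 loops=1 length=7.960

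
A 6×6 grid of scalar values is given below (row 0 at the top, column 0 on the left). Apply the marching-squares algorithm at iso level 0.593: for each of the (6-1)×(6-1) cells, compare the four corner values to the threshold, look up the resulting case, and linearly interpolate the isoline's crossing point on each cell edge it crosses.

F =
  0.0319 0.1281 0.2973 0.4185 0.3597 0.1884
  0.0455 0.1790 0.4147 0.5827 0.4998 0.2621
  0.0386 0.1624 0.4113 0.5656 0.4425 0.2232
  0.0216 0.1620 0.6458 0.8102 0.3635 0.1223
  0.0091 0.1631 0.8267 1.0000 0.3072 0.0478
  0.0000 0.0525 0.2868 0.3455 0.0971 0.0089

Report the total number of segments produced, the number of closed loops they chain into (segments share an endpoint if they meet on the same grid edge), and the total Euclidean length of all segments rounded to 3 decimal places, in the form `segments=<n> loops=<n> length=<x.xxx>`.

cell (2,1): code 0100 → (2.775,2.000)–(3.000,1.891)
cell (2,2): code 1100 → (2.112,3.000)–(2.775,2.000)
cell (2,3): code 1000 → (3.000,3.486)–(2.112,3.000)
cell (3,1): code 0110 → (3.000,1.891)–(4.000,1.648)
cell (3,3): code 1001 → (4.000,3.587)–(3.000,3.486)
cell (4,1): code 0010 → (4.000,1.648)–(4.433,2.000)
cell (4,2): code 0011 → (4.433,2.000)–(4.622,3.000)
cell (4,3): code 0001 → (4.622,3.000)–(4.000,3.587)
total: 8 segments, chained into 1 closed loop(s), length Σ = 6.927735

segments=8 loops=1 length=6.928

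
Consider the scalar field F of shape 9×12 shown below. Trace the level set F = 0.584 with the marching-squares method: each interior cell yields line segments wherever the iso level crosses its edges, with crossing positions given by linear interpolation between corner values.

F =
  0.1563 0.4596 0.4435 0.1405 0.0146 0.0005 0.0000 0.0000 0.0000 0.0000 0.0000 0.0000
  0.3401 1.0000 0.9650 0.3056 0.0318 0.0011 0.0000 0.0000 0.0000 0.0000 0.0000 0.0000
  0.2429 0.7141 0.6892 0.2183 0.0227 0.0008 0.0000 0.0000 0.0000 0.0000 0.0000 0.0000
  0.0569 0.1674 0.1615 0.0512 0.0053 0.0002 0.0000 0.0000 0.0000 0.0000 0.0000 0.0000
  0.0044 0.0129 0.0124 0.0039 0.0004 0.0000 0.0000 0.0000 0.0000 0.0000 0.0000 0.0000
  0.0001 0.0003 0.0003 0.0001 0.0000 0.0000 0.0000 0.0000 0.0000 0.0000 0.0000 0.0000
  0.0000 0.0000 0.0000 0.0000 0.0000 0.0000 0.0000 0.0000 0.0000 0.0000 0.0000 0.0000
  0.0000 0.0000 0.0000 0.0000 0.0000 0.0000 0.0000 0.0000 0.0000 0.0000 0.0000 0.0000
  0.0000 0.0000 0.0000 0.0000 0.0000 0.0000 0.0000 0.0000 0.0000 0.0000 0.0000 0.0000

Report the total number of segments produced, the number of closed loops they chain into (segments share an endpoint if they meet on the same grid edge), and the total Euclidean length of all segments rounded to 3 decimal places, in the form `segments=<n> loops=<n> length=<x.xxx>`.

cell (0,0): code 0100 → (0.230,1.000)–(1.000,0.370)
cell (0,1): code 1100 → (0.269,2.000)–(0.230,1.000)
cell (0,2): code 1000 → (1.000,2.578)–(0.269,2.000)
cell (1,0): code 0110 → (1.000,0.370)–(2.000,0.724)
cell (1,2): code 1001 → (2.000,2.223)–(1.000,2.578)
cell (2,0): code 0010 → (2.000,0.724)–(2.238,1.000)
cell (2,1): code 0011 → (2.238,1.000)–(2.199,2.000)
cell (2,2): code 0001 → (2.199,2.000)–(2.000,2.223)
total: 8 segments, chained into 1 closed loop(s), length Σ = 6.713724

segments=8 loops=1 length=6.714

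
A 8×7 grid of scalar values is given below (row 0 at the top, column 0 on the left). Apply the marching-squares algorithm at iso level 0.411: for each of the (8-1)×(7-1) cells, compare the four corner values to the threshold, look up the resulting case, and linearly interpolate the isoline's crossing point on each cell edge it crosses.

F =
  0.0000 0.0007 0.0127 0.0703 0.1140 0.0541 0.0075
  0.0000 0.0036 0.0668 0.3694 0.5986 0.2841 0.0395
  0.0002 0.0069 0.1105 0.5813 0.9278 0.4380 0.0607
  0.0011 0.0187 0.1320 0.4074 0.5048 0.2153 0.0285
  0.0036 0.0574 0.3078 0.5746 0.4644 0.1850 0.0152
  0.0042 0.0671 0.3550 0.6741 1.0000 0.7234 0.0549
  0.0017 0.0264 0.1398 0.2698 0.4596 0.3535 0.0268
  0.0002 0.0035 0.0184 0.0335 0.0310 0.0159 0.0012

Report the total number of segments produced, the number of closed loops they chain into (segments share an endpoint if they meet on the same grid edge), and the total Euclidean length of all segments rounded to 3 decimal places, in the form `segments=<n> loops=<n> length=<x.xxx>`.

segments=22 loops=1 length=15.246

cell (0,3): code 0100 → (0.613,4.000)–(1.000,3.182)
cell (0,4): code 1000 → (1.000,4.597)–(0.613,4.000)
cell (1,2): code 0100 → (1.196,3.000)–(2.000,2.638)
cell (1,3): code 1110 → (1.000,3.182)–(1.196,3.000)
cell (1,4): code 1101 → (1.825,5.000)–(1.000,4.597)
cell (1,5): code 1000 → (2.000,5.072)–(1.825,5.000)
cell (2,2): code 0010 → (2.000,2.638)–(2.979,3.000)
cell (2,3): code 0111 → (2.979,3.000)–(3.000,3.037)
cell (2,4): code 1011 → (3.000,4.324)–(2.121,5.000)
cell (2,5): code 0001 → (2.121,5.000)–(2.000,5.072)
cell (3,2): code 0100 → (3.022,3.000)–(4.000,2.387)
cell (3,3): code 1110 → (3.000,3.037)–(3.022,3.000)
cell (3,4): code 1001 → (4.000,4.191)–(3.000,4.324)
cell (4,2): code 0110 → (4.000,2.387)–(5.000,2.175)
cell (4,4): code 1101 → (4.420,5.000)–(4.000,4.191)
cell (4,5): code 1000 → (5.000,5.467)–(4.420,5.000)
cell (5,2): code 0010 → (5.000,2.175)–(5.651,3.000)
cell (5,3): code 0111 → (5.651,3.000)–(6.000,3.744)
cell (5,4): code 1011 → (6.000,4.458)–(5.845,5.000)
cell (5,5): code 0001 → (5.845,5.000)–(5.000,5.467)
cell (6,3): code 0010 → (6.000,3.744)–(6.113,4.000)
cell (6,4): code 0001 → (6.113,4.000)–(6.000,4.458)
total: 22 segments, chained into 1 closed loop(s), length Σ = 15.246380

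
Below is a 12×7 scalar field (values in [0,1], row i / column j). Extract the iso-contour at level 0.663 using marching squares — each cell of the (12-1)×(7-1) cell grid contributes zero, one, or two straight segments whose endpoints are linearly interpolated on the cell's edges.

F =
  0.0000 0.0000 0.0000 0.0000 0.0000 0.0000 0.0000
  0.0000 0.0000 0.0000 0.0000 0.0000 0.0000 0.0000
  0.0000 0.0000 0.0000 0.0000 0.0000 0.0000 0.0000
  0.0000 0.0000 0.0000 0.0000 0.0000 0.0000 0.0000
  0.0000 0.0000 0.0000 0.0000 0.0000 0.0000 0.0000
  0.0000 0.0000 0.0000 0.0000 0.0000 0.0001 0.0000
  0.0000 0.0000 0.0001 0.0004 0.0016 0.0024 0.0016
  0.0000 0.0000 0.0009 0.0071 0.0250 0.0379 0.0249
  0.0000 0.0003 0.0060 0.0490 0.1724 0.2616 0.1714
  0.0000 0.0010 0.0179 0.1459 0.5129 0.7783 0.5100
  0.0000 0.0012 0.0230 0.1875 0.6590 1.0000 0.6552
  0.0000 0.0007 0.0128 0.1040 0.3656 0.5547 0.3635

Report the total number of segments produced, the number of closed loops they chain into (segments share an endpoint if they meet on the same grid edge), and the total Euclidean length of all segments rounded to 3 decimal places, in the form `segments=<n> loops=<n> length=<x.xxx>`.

cell (8,4): code 0100 → (8.777,5.000)–(9.000,4.566)
cell (8,5): code 1000 → (9.000,5.430)–(8.777,5.000)
cell (9,4): code 0110 → (9.000,4.566)–(10.000,4.012)
cell (9,5): code 1001 → (10.000,5.977)–(9.000,5.430)
cell (10,4): code 0010 → (10.000,4.012)–(10.757,5.000)
cell (10,5): code 0001 → (10.757,5.000)–(10.000,5.977)
total: 6 segments, chained into 1 closed loop(s), length Σ = 5.736756

segments=6 loops=1 length=5.737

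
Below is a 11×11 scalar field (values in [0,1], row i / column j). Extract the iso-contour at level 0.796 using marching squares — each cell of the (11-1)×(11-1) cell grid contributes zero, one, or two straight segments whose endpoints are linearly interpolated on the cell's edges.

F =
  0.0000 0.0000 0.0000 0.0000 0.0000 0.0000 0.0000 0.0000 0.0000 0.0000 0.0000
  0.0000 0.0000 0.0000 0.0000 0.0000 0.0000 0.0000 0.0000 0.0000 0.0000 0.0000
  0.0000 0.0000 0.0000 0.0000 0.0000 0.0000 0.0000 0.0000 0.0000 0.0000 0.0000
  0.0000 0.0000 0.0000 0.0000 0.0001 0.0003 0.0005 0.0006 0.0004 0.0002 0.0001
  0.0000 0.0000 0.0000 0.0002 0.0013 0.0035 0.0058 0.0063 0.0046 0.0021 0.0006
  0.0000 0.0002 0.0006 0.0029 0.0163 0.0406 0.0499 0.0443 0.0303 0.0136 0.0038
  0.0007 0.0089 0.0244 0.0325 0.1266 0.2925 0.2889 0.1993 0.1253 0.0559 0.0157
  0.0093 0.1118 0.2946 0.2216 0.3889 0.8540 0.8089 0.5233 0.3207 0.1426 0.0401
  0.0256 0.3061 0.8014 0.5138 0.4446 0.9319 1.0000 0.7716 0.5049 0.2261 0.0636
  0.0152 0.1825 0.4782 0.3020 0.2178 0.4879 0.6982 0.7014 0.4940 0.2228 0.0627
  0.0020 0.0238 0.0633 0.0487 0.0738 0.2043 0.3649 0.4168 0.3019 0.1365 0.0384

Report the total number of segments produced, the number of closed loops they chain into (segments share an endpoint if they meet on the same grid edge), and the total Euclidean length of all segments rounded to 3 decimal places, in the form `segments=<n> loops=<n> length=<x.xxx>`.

cell (6,4): code 0100 → (6.897,5.000)–(7.000,4.875)
cell (6,5): code 1100 → (6.975,6.000)–(6.897,5.000)
cell (6,6): code 1000 → (7.000,6.045)–(6.975,6.000)
cell (7,1): code 0100 → (7.989,2.000)–(8.000,1.989)
cell (7,2): code 1000 → (8.000,2.019)–(7.989,2.000)
cell (7,4): code 0110 → (7.000,4.875)–(8.000,4.721)
cell (7,6): code 1001 → (8.000,6.893)–(7.000,6.045)
cell (8,1): code 0010 → (8.000,1.989)–(8.017,2.000)
cell (8,2): code 0001 → (8.017,2.000)–(8.000,2.019)
cell (8,4): code 0010 → (8.000,4.721)–(8.306,5.000)
cell (8,5): code 0011 → (8.306,5.000)–(8.676,6.000)
cell (8,6): code 0001 → (8.676,6.000)–(8.000,6.893)
total: 12 segments, chained into 2 closed loop(s), length Σ = 6.221817

segments=12 loops=2 length=6.222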